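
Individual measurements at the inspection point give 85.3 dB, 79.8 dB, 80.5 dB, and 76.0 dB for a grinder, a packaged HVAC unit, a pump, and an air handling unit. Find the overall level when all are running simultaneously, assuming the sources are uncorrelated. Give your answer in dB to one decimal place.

Incoherent sources combine by intensity addition: L_total = 10·log₁₀(Σ 10^(L_i/10)).
Σ 10^(L/10) = 10^(85.3/10) + 10^(79.8/10) + 10^(80.5/10) + 10^(76.0/10) = 5.864e+08.
L_total = 10·log₁₀(5.864e+08) = 87.68 dB.

87.7 dB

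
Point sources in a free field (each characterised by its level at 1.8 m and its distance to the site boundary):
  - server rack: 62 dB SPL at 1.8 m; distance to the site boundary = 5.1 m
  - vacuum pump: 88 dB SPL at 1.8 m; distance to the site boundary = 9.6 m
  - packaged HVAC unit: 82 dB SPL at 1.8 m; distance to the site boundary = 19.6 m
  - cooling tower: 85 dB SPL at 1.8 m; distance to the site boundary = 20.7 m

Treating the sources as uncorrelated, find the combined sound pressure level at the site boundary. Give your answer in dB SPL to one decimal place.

74.2 dB SPL

Apply inverse-square spreading to bring every level to the receiver, then sum 10^(L/10).
server rack: 62 − 20·log₁₀(5.1/1.8) = 62 − 9.05 = 52.95 dB SPL.
vacuum pump: 88 − 20·log₁₀(9.6/1.8) = 88 − 14.54 = 73.46 dB SPL.
packaged HVAC unit: 82 − 20·log₁₀(19.6/1.8) = 82 − 20.74 = 61.26 dB SPL.
cooling tower: 85 − 20·log₁₀(20.7/1.8) = 85 − 21.21 = 63.79 dB SPL.
Σ 10^(L/10) = 2.611e+07 → L_total = 10·log₁₀(2.611e+07) = 74.17 dB SPL.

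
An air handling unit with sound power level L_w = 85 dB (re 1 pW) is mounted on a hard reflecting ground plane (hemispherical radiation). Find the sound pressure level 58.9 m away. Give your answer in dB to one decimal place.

The power spreads over a hemisphere of area 2π·r², so L_p = L_w − 10·log₁₀(2π·r²).
2π·r² = 2.18e+04 m², 10·log₁₀ of that is 43.384 dB.
L_p = 85 − 43.384 = 41.62 dB.

41.6 dB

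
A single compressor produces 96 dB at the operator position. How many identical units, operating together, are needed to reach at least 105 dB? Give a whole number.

N identical sources give L₁ + 10·log₁₀ N, so require 10·log₁₀ N ≥ 105 − 96 = 9.0 dB.
N ≥ 10^(9.0/10) = 7.943, so N = 8.

8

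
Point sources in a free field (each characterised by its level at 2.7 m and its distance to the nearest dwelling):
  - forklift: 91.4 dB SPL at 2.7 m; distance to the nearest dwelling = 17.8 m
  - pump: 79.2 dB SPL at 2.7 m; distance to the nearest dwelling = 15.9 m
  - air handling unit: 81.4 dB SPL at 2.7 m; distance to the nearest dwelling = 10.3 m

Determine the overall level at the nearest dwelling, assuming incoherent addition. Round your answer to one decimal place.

76.4 dB SPL

Propagate each source to the receiver with L = L_ref − 20·log₁₀(r/r_ref), then add intensities.
forklift: 91.4 − 20·log₁₀(17.8/2.7) = 91.4 − 16.38 = 75.02 dB SPL.
pump: 79.2 − 20·log₁₀(15.9/2.7) = 79.2 − 15.40 = 63.80 dB SPL.
air handling unit: 81.4 − 20·log₁₀(10.3/2.7) = 81.4 − 11.63 = 69.77 dB SPL.
Σ 10^(L/10) = 4.364e+07 → L_total = 10·log₁₀(4.364e+07) = 76.40 dB SPL.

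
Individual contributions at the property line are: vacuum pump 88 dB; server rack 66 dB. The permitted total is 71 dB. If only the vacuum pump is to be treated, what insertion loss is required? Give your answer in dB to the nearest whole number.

19 dB

Everything except the vacuum pump sums to 10^(66/10) = 3.981e+06 in linear terms, 66.00 dB.
The limit corresponds to 10^(71/10) = 1.259e+07; subtracting the fixed part leaves 8.608e+06 for the vacuum pump, i.e. 69.35 dB.
Required insertion loss = 88 − 69.35 = 18.65 dB.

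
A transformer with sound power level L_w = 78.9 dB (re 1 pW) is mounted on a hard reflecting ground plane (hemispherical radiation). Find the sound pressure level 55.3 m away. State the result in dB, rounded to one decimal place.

Free-field hemispherical radiation: L_p = L_w − 10·log₁₀(2π·r²), r = 55.3 m.
2π·r² = 1.921e+04 m², 10·log₁₀ of that is 42.836 dB.
L_p = 78.9 − 42.836 = 36.06 dB.

36.1 dB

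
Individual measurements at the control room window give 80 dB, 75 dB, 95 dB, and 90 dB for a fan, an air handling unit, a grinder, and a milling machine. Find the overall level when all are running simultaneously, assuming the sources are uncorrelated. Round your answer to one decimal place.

Incoherent sources combine by intensity addition: L_total = 10·log₁₀(Σ 10^(L_i/10)).
Σ 10^(L/10) = 10^(80/10) + 10^(75/10) + 10^(95/10) + 10^(90/10) = 4.294e+09.
L_total = 10·log₁₀(4.294e+09) = 96.33 dB.

96.3 dB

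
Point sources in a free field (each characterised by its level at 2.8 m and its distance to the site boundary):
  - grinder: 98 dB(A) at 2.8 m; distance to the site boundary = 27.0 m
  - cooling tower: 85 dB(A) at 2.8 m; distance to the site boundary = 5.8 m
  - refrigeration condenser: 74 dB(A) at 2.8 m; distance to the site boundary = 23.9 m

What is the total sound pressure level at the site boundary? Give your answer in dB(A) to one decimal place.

81.5 dB(A)

Apply inverse-square spreading to bring every level to the receiver, then sum 10^(L/10).
grinder: 98 − 20·log₁₀(27.0/2.8) = 98 − 19.68 = 78.32 dB(A).
cooling tower: 85 − 20·log₁₀(5.8/2.8) = 85 − 6.33 = 78.67 dB(A).
refrigeration condenser: 74 − 20·log₁₀(23.9/2.8) = 74 − 18.62 = 55.38 dB(A).
Σ 10^(L/10) = 1.419e+08 → L_total = 10·log₁₀(1.419e+08) = 81.52 dB(A).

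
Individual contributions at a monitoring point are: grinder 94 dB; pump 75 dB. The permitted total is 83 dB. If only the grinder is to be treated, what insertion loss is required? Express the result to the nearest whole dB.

Everything except the grinder sums to 10^(75/10) = 3.162e+07 in linear terms, 75.00 dB.
To meet 83 dB overall, the treated grinder may contribute at most 10^(83/10) − 3.162e+07 = 1.679e+08, i.e. 82.25 dB.
So the grinder must be reduced from 94 to 82.25 dB: IL = 11.75 dB.

12 dB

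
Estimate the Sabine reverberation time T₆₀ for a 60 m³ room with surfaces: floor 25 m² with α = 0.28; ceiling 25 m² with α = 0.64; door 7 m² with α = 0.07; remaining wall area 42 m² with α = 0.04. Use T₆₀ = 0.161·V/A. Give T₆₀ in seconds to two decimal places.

Summing Sᵢαᵢ: 25·0.28 + 25·0.64 + 7·0.07 + 42·0.04 = 25.17 m².
T₆₀ = 0.161·V/A = 0.161·60/25.17 = 0.384 s.

0.38 s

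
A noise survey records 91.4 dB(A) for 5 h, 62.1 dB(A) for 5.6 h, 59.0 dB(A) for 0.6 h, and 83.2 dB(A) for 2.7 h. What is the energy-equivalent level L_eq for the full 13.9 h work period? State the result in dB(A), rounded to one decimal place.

Weight each interval's intensity by its duration and average over T = 13.9 h:
Σ tᵢ·10^(Lᵢ/10) = 5·10^(91.4/10) + 5.6·10^(62.1/10) + 0.6·10^(59.0/10) + 2.7·10^(83.2/10) = 7.476e+09.
L_eq = 10·log₁₀(7.476e+09/13.9) = 87.31 dB(A).

87.3 dB(A)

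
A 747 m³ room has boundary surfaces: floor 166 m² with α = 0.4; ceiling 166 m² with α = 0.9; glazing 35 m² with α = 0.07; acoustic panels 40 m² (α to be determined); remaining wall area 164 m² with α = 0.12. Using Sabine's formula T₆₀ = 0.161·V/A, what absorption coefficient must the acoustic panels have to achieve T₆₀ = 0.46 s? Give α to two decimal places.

0.59

A = 0.161·V/T₆₀ = 0.161·747/0.46 = 261.45 m² sabins.
Absorption from the other surfaces = 166·0.4 + 166·0.9 + 35·0.07 + 164·0.12 = 237.93 m², so the acoustic panels must supply 23.52 m² over 40 m².
α = 23.52/40 = 0.588.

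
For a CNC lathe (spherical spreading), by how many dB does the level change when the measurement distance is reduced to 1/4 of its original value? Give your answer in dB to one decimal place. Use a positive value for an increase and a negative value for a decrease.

+12.0 dB

With spherical spreading the level changes by −20·log₁₀(r₂/r₁).
ΔL = −20·log₁₀(0.25) = +12.04 dB.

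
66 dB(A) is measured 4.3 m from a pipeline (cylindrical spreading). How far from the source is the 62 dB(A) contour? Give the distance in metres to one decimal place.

10.8 m

For a line source L₁ − L₂ = 10·log₁₀(r₂/r₁), so r₂ = r₁·10^((L₁−L₂)/10).
r₂ = 4.3·10^((66−62)/10) = 4.3·10^(4.0/10) = 10.80 m.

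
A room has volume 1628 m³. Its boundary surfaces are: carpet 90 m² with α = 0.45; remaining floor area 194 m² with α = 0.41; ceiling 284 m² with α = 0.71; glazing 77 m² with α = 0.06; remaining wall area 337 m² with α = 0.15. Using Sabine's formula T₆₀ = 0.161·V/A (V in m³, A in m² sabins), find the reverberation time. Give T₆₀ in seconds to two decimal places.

0.70 s

Total absorption A = 90·0.45 + 194·0.41 + 284·0.71 + 77·0.06 + 337·0.15 = 376.85 m² sabins.
T₆₀ = 0.161·V/A = 0.161·1628/376.85 = 0.696 s.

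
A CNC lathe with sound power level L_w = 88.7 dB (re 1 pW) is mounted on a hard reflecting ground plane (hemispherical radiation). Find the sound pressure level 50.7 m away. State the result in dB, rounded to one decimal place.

Free-field hemispherical radiation: L_p = L_w − 10·log₁₀(2π·r²), r = 50.7 m.
2π·r² = 1.615e+04 m², 10·log₁₀ of that is 42.082 dB.
L_p = 88.7 − 42.082 = 46.62 dB.

46.6 dB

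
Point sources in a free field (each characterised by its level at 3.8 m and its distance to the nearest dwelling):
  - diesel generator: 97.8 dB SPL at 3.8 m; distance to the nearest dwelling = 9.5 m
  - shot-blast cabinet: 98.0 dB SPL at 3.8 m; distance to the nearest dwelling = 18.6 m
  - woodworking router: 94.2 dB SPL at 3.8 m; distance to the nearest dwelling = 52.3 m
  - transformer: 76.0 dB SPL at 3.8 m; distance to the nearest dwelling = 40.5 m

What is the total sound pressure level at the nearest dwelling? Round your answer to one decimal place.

First find each source's level at the receiver (point-source: −20·log₁₀(r/r_ref)), then combine on an intensity basis.
diesel generator: 97.8 − 20·log₁₀(9.5/3.8) = 97.8 − 7.96 = 89.84 dB SPL.
shot-blast cabinet: 98.0 − 20·log₁₀(18.6/3.8) = 98.0 − 13.79 = 84.21 dB SPL.
woodworking router: 94.2 − 20·log₁₀(52.3/3.8) = 94.2 − 22.77 = 71.43 dB SPL.
transformer: 76.0 − 20·log₁₀(40.5/3.8) = 76.0 − 20.55 = 55.45 dB SPL.
Σ 10^(L/10) = 1.242e+09 → L_total = 10·log₁₀(1.242e+09) = 90.94 dB SPL.

90.9 dB SPL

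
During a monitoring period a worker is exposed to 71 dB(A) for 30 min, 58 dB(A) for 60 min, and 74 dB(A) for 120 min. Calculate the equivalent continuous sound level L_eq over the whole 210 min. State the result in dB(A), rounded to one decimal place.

Weight each interval's intensity by its duration and average over T = 210 min:
Σ tᵢ·10^(Lᵢ/10) = 30·10^(71/10) + 60·10^(58/10) + 120·10^(74/10) = 3.430e+09.
L_eq = 10·log₁₀(3.430e+09/210) = 72.13 dB(A).

72.1 dB(A)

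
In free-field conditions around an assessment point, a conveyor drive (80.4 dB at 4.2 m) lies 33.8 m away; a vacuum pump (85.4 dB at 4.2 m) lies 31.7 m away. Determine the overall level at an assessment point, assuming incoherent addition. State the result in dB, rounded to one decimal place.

68.9 dB

Propagate each source to the receiver with L = L_ref − 20·log₁₀(r/r_ref), then add intensities.
conveyor drive: 80.4 − 20·log₁₀(33.8/4.2) = 80.4 − 18.11 = 62.29 dB.
vacuum pump: 85.4 − 20·log₁₀(31.7/4.2) = 85.4 − 17.56 = 67.84 dB.
Σ 10^(L/10) = 7.780e+06 → L_total = 10·log₁₀(7.780e+06) = 68.91 dB.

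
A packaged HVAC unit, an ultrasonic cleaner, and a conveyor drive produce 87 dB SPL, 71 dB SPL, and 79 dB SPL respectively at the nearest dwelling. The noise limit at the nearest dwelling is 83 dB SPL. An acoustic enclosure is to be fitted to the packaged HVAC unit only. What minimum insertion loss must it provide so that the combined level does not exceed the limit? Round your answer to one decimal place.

6.7 dB

Fixed contribution from the other sources: Σ 10^(L/10) = 10^(71/10) + 10^(79/10) = 9.202e+07 (79.64 dB SPL).
To meet 83 dB SPL overall, the treated packaged HVAC unit may contribute at most 10^(83/10) − 9.202e+07 = 1.075e+08, i.e. 80.31 dB SPL.
Required insertion loss = 87 − 80.31 = 6.69 dB.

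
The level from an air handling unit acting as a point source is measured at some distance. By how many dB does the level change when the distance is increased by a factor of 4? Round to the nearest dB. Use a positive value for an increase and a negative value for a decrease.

-12 dB

Point-source spreading: ΔL = −20·log₁₀(r₂/r₁).
ΔL = −20·log₁₀(4) = -12.04 dB.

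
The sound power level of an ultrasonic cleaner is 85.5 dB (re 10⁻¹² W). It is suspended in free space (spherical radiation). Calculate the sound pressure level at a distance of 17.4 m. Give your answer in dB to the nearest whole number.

50 dB

L_p = L_w − 10·log₁₀(4π·r²) with r = 17.4 m.
4π·r² = 3805 m², 10·log₁₀ of that is 35.803 dB.
L_p = 85.5 − 35.803 = 49.70 dB.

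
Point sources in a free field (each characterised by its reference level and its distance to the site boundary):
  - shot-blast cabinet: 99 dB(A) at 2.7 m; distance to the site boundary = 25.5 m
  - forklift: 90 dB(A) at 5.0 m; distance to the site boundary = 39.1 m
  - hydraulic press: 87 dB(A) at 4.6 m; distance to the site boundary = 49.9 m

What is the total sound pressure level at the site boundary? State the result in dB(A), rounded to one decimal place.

Apply inverse-square spreading to bring every level to the receiver, then sum 10^(L/10).
shot-blast cabinet: 99 − 20·log₁₀(25.5/2.7) = 99 − 19.50 = 79.50 dB(A).
forklift: 90 − 20·log₁₀(39.1/5.0) = 90 − 17.86 = 72.14 dB(A).
hydraulic press: 87 − 20·log₁₀(49.9/4.6) = 87 − 20.71 = 66.29 dB(A).
Σ 10^(L/10) = 1.097e+08 → L_total = 10·log₁₀(1.097e+08) = 80.40 dB(A).

80.4 dB(A)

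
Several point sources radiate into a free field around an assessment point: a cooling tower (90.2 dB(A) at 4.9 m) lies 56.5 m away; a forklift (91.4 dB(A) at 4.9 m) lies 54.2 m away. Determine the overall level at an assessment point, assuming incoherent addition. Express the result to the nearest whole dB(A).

Apply inverse-square spreading to bring every level to the receiver, then sum 10^(L/10).
cooling tower: 90.2 − 20·log₁₀(56.5/4.9) = 90.2 − 21.24 = 68.96 dB(A).
forklift: 91.4 − 20·log₁₀(54.2/4.9) = 91.4 − 20.88 = 70.52 dB(A).
Σ 10^(L/10) = 1.916e+07 → L_total = 10·log₁₀(1.916e+07) = 72.82 dB(A).

73 dB(A)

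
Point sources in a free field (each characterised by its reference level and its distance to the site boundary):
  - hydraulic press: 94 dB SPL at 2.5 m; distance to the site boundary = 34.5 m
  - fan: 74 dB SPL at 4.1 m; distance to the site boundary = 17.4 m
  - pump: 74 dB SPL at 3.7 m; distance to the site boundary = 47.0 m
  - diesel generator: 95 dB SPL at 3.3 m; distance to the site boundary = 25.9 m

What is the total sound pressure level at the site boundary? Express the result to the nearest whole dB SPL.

78 dB SPL

Propagate each source to the receiver with L = L_ref − 20·log₁₀(r/r_ref), then add intensities.
hydraulic press: 94 − 20·log₁₀(34.5/2.5) = 94 − 22.80 = 71.20 dB SPL.
fan: 74 − 20·log₁₀(17.4/4.1) = 74 − 12.56 = 61.44 dB SPL.
pump: 74 − 20·log₁₀(47.0/3.7) = 74 − 22.08 = 51.92 dB SPL.
diesel generator: 95 − 20·log₁₀(25.9/3.3) = 95 − 17.90 = 77.10 dB SPL.
Σ 10^(L/10) = 6.608e+07 → L_total = 10·log₁₀(6.608e+07) = 78.20 dB SPL.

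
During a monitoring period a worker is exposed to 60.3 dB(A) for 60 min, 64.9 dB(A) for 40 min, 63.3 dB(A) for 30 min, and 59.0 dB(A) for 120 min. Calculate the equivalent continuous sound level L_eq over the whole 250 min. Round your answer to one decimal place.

61.4 dB(A)

Weight each interval's intensity by its duration and average over T = 250 min:
Σ tᵢ·10^(Lᵢ/10) = 60·10^(60.3/10) + 40·10^(64.9/10) + 30·10^(63.3/10) + 120·10^(59.0/10) = 3.474e+08.
L_eq = 10·log₁₀(3.474e+08/250) = 61.43 dB(A).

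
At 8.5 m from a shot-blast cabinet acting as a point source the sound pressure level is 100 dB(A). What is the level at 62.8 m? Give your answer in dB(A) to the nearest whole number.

For a point source, L₂ = L₁ − 20·log₁₀(r₂/r₁).
L₂ = 100 − 20·log₁₀(62.8/8.5) = 100 − 17.371 = 82.63 dB(A).

83 dB(A)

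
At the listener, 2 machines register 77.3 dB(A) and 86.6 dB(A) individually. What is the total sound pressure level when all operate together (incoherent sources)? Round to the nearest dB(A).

87 dB(A)

Incoherent sources combine by intensity addition: L_total = 10·log₁₀(Σ 10^(L_i/10)).
Σ 10^(L/10) = 10^(77.3/10) + 10^(86.6/10) = 5.108e+08.
L_total = 10·log₁₀(5.108e+08) = 87.08 dB(A).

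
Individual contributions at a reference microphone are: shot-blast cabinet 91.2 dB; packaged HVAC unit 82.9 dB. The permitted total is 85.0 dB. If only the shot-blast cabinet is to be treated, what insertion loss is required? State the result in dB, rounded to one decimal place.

Fixed contribution from the other source: Σ 10^(L/10) = 10^(82.9/10) = 1.950e+08 (82.90 dB).
The limit corresponds to 10^(85.0/10) = 3.162e+08; subtracting the fixed part leaves 1.212e+08 for the shot-blast cabinet, i.e. 80.84 dB.
Required insertion loss = 91.2 − 80.84 = 10.36 dB.

10.4 dB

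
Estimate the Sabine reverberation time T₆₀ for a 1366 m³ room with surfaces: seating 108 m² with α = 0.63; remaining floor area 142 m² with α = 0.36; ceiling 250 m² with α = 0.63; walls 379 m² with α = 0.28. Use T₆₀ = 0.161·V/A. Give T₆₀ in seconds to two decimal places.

Total absorption A = 108·0.63 + 142·0.36 + 250·0.63 + 379·0.28 = 382.78 m² sabins.
T₆₀ = 0.161·V/A = 0.161·1366/382.78 = 0.575 s.

0.57 s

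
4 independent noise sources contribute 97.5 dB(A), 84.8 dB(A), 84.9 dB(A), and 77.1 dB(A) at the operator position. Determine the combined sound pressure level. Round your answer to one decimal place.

98.0 dB(A)

Incoherent sources combine by intensity addition: L_total = 10·log₁₀(Σ 10^(L_i/10)).
Σ 10^(L/10) = 10^(97.5/10) + 10^(84.8/10) + 10^(84.9/10) + 10^(77.1/10) = 6.286e+09.
L_total = 10·log₁₀(6.286e+09) = 97.98 dB(A).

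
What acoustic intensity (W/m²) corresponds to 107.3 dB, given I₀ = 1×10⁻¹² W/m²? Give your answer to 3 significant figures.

L = 10·log₁₀(I/I₀) ⇒ I = I₀·10^(L/10) = 10⁻¹² × 10^10.73.

0.0537 W/m²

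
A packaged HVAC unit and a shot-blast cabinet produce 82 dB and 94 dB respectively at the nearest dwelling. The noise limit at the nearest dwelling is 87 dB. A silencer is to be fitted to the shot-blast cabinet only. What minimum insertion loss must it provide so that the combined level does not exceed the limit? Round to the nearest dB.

9 dB

The untreated sources together contribute 10^(82/10) = 1.585e+08, i.e. 82.00 dB.
To meet 87 dB overall, the treated shot-blast cabinet may contribute at most 10^(87/10) − 1.585e+08 = 3.427e+08, i.e. 85.35 dB.
Required insertion loss = 94 − 85.35 = 8.65 dB.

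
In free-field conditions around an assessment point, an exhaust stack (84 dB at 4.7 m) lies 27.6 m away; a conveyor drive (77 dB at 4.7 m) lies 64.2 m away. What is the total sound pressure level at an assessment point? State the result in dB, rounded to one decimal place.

68.8 dB

Apply inverse-square spreading to bring every level to the receiver, then sum 10^(L/10).
exhaust stack: 84 − 20·log₁₀(27.6/4.7) = 84 − 15.38 = 68.62 dB.
conveyor drive: 77 − 20·log₁₀(64.2/4.7) = 77 − 22.71 = 54.29 dB.
Σ 10^(L/10) = 7.553e+06 → L_total = 10·log₁₀(7.553e+06) = 68.78 dB.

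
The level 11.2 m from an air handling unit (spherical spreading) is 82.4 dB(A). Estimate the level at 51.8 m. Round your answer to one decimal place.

Spherical spreading from a point source gives a 20·log₁₀(r₂/r₁) drop.
L₂ = 82.4 − 20·log₁₀(51.8/11.2) = 82.4 − 13.302 = 69.10 dB(A).

69.1 dB(A)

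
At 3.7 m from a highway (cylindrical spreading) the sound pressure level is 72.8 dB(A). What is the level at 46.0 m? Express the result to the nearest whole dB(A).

62 dB(A)

Line-source attenuation: ΔL = 10·log₁₀(r₂/r₁) = 10·log₁₀(46.0/3.7) = 10.946 dB.
L₂ = 72.8 − 10·log₁₀(46.0/3.7) = 72.8 − 10.946 = 61.85 dB(A).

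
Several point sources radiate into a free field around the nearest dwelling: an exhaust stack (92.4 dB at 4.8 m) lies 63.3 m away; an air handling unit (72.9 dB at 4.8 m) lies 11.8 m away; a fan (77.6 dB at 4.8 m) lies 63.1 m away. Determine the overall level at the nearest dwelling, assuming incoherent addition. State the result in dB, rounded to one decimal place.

71.3 dB

First find each source's level at the receiver (point-source: −20·log₁₀(r/r_ref)), then combine on an intensity basis.
exhaust stack: 92.4 − 20·log₁₀(63.3/4.8) = 92.4 − 22.40 = 70.00 dB.
air handling unit: 72.9 − 20·log₁₀(11.8/4.8) = 72.9 − 7.81 = 65.09 dB.
fan: 77.6 − 20·log₁₀(63.1/4.8) = 77.6 − 22.38 = 55.22 dB.
Σ 10^(L/10) = 1.355e+07 → L_total = 10·log₁₀(1.355e+07) = 71.32 dB.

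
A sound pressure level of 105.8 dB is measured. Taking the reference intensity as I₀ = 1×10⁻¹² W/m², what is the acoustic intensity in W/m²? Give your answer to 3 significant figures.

I/I₀ = 10^(105.8/10) = 3.802e+10, so I = 3.802e+10 × 10⁻¹² W/m².

0.0380 W/m²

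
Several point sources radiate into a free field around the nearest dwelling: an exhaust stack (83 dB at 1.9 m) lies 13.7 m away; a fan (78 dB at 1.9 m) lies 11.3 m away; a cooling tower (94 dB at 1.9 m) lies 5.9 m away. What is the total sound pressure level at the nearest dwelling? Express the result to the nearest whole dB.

84 dB

Apply inverse-square spreading to bring every level to the receiver, then sum 10^(L/10).
exhaust stack: 83 − 20·log₁₀(13.7/1.9) = 83 − 17.16 = 65.84 dB.
fan: 78 − 20·log₁₀(11.3/1.9) = 78 − 15.49 = 62.51 dB.
cooling tower: 94 − 20·log₁₀(5.9/1.9) = 94 − 9.84 = 84.16 dB.
Σ 10^(L/10) = 2.661e+08 → L_total = 10·log₁₀(2.661e+08) = 84.25 dB.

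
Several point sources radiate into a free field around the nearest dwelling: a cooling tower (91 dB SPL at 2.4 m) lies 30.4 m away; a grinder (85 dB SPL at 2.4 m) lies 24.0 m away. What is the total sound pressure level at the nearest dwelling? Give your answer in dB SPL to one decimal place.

Apply inverse-square spreading to bring every level to the receiver, then sum 10^(L/10).
cooling tower: 91 − 20·log₁₀(30.4/2.4) = 91 − 22.05 = 68.95 dB SPL.
grinder: 85 − 20·log₁₀(24.0/2.4) = 85 − 20.00 = 65.00 dB SPL.
Σ 10^(L/10) = 1.101e+07 → L_total = 10·log₁₀(1.101e+07) = 70.42 dB SPL.

70.4 dB SPL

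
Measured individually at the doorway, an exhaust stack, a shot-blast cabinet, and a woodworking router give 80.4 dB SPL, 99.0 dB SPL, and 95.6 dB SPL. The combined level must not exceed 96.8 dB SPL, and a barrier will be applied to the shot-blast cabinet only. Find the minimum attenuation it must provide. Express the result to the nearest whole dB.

9 dB

The untreated sources together contribute 10^(80.4/10) + 10^(95.6/10) = 3.740e+09, i.e. 95.73 dB SPL.
The limit corresponds to 10^(96.8/10) = 4.786e+09; subtracting the fixed part leaves 1.046e+09 for the shot-blast cabinet, i.e. 90.19 dB SPL.
So the shot-blast cabinet must be reduced from 99.0 to 90.19 dB SPL: IL = 8.81 dB.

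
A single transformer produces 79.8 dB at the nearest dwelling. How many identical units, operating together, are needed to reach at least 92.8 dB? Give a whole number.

20

Need L₁ + 10·log₁₀ N ≥ 92.8, i.e. log₁₀ N ≥ 1.30.
N ≥ 10^(13.0/10) = 19.953, so N = 20.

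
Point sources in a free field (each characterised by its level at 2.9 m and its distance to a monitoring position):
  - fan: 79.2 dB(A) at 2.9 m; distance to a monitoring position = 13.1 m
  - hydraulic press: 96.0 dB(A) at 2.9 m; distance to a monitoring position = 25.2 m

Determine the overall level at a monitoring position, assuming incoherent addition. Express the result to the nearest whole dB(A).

Propagate each source to the receiver with L = L_ref − 20·log₁₀(r/r_ref), then add intensities.
fan: 79.2 − 20·log₁₀(13.1/2.9) = 79.2 − 13.10 = 66.10 dB(A).
hydraulic press: 96.0 − 20·log₁₀(25.2/2.9) = 96.0 − 18.78 = 77.22 dB(A).
Σ 10^(L/10) = 5.680e+07 → L_total = 10·log₁₀(5.680e+07) = 77.54 dB(A).

78 dB(A)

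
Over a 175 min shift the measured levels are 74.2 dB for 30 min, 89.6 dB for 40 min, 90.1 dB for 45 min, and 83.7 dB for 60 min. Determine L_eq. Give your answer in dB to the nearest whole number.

87 dB

L_eq = 10·log₁₀[(1/T)·Σ tᵢ·10^(Lᵢ/10)] with T = 175 min.
Σ tᵢ·10^(Lᵢ/10) = 30·10^(74.2/10) + 40·10^(89.6/10) + 45·10^(90.1/10) + 60·10^(83.7/10) = 9.738e+10.
L_eq = 10·log₁₀(9.738e+10/175) = 87.45 dB.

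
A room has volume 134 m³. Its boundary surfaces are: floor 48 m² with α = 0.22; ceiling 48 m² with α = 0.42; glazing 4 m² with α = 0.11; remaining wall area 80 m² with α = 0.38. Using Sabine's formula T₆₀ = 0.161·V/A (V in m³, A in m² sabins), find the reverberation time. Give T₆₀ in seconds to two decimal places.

0.35 s

Summing Sᵢαᵢ: 48·0.22 + 48·0.42 + 4·0.11 + 80·0.38 = 61.56 m².
T₆₀ = 0.161 × 134 / 61.56 = 0.350 s.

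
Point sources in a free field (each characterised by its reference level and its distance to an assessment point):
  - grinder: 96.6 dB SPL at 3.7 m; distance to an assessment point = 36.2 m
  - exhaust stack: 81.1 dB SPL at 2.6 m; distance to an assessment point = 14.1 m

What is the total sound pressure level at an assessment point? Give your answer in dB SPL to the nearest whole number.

77 dB SPL

First find each source's level at the receiver (point-source: −20·log₁₀(r/r_ref)), then combine on an intensity basis.
grinder: 96.6 − 20·log₁₀(36.2/3.7) = 96.6 − 19.81 = 76.79 dB SPL.
exhaust stack: 81.1 − 20·log₁₀(14.1/2.6) = 81.1 − 14.68 = 66.42 dB SPL.
Σ 10^(L/10) = 5.213e+07 → L_total = 10·log₁₀(5.213e+07) = 77.17 dB SPL.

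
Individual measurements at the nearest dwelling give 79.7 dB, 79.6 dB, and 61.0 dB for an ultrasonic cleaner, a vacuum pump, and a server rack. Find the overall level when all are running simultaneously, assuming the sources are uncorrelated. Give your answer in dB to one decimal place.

82.7 dB

For uncorrelated sources the intensities add, so convert each level to linear form, sum, and take 10·log₁₀ of the total.
Σ 10^(L/10) = 10^(79.7/10) + 10^(79.6/10) + 10^(61.0/10) = 1.858e+08.
L_total = 10·log₁₀(1.858e+08) = 82.69 dB.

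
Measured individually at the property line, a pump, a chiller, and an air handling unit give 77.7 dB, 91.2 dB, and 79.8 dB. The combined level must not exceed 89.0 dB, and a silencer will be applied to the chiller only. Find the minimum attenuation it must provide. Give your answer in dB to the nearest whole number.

Everything except the chiller sums to 10^(77.7/10) + 10^(79.8/10) = 1.544e+08 in linear terms, 81.89 dB.
The limit corresponds to 10^(89.0/10) = 7.943e+08; subtracting the fixed part leaves 6.399e+08 for the chiller, i.e. 88.06 dB.
So the chiller must be reduced from 91.2 to 88.06 dB: IL = 3.14 dB.

3 dB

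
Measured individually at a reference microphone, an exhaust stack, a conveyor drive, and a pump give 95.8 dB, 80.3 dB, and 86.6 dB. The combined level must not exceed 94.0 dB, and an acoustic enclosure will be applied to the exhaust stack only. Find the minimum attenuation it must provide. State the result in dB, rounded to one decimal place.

The untreated sources together contribute 10^(80.3/10) + 10^(86.6/10) = 5.642e+08, i.e. 87.51 dB.
To meet 94.0 dB overall, the treated exhaust stack may contribute at most 10^(94.0/10) − 5.642e+08 = 1.948e+09, i.e. 92.90 dB.
Required insertion loss = 95.8 − 92.90 = 2.90 dB.

2.9 dB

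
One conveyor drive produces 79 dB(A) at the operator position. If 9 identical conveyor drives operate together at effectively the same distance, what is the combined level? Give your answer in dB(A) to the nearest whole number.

89 dB(A)

With 9 equal, uncorrelated contributions the intensity is 9× that of one unit, giving a rise of 10·log₁₀ 9.
L_total = 79 + 10·log₁₀(9) = 79 + 9.542 = 88.54 dB(A).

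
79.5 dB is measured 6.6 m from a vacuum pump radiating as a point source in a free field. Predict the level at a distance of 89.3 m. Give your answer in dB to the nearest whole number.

Point-source attenuation: ΔL = 20·log₁₀(r₂/r₁) = 20·log₁₀(89.3/6.6) = 22.626 dB.
L₂ = 79.5 − 20·log₁₀(89.3/6.6) = 79.5 − 22.626 = 56.87 dB.

57 dB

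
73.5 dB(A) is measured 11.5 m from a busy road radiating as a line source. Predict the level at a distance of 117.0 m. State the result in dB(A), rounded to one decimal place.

63.4 dB(A)

For a line source, L₂ = L₁ − 10·log₁₀(r₂/r₁).
L₂ = 73.5 − 10·log₁₀(117.0/11.5) = 73.5 − 10.075 = 63.43 dB(A).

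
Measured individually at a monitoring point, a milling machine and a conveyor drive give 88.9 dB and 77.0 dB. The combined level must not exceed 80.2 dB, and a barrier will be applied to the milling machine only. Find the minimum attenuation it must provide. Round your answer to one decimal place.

Everything except the milling machine sums to 10^(77.0/10) = 5.012e+07 in linear terms, 77.00 dB.
The limit corresponds to 10^(80.2/10) = 1.047e+08; subtracting the fixed part leaves 5.459e+07 for the milling machine, i.e. 77.37 dB.
Required insertion loss = 88.9 − 77.37 = 11.53 dB.

11.5 dB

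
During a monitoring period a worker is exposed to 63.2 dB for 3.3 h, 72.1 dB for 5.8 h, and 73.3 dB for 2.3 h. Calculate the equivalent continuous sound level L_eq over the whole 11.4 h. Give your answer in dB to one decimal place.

71.2 dB

The energy average is taken in the linear domain: L_eq = 10·log₁₀[(Σ tᵢ·10^(Lᵢ/10))/T], T = 11.4 h.
Σ tᵢ·10^(Lᵢ/10) = 3.3·10^(63.2/10) + 5.8·10^(72.1/10) + 2.3·10^(73.3/10) = 1.501e+08.
L_eq = 10·log₁₀(1.501e+08/11.4) = 71.20 dB.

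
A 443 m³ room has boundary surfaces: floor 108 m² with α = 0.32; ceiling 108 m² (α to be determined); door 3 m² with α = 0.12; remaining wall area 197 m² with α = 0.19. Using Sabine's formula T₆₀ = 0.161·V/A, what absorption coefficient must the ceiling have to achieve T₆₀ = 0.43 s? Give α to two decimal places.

0.87

Required total absorption A = 0.161·443/0.43 = 165.87 m².
Absorption from the other surfaces = 108·0.32 + 3·0.12 + 197·0.19 = 72.35 m², so the ceiling must supply 93.52 m² over 108 m².
α = 93.52/108 = 0.866.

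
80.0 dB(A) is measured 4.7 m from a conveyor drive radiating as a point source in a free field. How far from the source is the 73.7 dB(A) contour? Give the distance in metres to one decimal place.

For a point source L₁ − L₂ = 20·log₁₀(r₂/r₁), so r₂ = r₁·10^((L₁−L₂)/20).
r₂ = 4.7·10^((80.0−73.7)/20) = 4.7·10^(6.3/20) = 9.71 m.

9.7 m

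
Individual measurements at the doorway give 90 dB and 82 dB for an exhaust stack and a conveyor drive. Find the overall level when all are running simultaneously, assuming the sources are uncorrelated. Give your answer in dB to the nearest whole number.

91 dB

Incoherent sources combine by intensity addition: L_total = 10·log₁₀(Σ 10^(L_i/10)).
Σ 10^(L/10) = 10^(90/10) + 10^(82/10) = 1.158e+09.
L_total = 10·log₁₀(1.158e+09) = 90.64 dB.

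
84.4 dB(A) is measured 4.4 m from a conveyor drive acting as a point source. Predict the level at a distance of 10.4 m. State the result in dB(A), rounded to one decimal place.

76.9 dB(A)

Point-source attenuation: ΔL = 20·log₁₀(r₂/r₁) = 20·log₁₀(10.4/4.4) = 7.472 dB.
L₂ = 84.4 − 20·log₁₀(10.4/4.4) = 84.4 − 7.472 = 76.93 dB(A).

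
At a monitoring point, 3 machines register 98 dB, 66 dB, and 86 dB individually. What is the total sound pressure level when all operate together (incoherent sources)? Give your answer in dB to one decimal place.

98.3 dB

Incoherent sources combine by intensity addition: L_total = 10·log₁₀(Σ 10^(L_i/10)).
Σ 10^(L/10) = 10^(98/10) + 10^(66/10) + 10^(86/10) = 6.712e+09.
L_total = 10·log₁₀(6.712e+09) = 98.27 dB.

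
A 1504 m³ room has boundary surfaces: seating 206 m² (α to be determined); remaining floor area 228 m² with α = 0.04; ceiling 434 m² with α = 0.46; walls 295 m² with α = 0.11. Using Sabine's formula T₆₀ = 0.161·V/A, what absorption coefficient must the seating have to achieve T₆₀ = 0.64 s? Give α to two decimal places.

0.67

A = 0.161·V/T₆₀ = 0.161·1504/0.64 = 378.35 m² sabins.
Absorption from the other surfaces = 228·0.04 + 434·0.46 + 295·0.11 = 241.21 m², so the seating must supply 137.14 m² over 206 m².
α = 137.14/206 = 0.666.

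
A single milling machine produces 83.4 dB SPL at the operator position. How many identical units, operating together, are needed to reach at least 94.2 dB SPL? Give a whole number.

N identical sources give L₁ + 10·log₁₀ N, so require 10·log₁₀ N ≥ 94.2 − 83.4 = 10.8 dB.
N ≥ 10^(10.8/10) = 12.023, so N = 13.

13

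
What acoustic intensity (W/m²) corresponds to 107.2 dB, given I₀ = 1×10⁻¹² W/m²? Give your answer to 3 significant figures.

L = 10·log₁₀(I/I₀) ⇒ I = I₀·10^(L/10) = 10⁻¹² × 10^10.72.

0.0525 W/m²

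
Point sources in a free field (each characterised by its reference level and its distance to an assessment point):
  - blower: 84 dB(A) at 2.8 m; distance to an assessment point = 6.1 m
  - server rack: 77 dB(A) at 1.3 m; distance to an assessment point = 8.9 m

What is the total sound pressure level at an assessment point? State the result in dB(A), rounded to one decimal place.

77.3 dB(A)

Apply inverse-square spreading to bring every level to the receiver, then sum 10^(L/10).
blower: 84 − 20·log₁₀(6.1/2.8) = 84 − 6.76 = 77.24 dB(A).
server rack: 77 − 20·log₁₀(8.9/1.3) = 77 − 16.71 = 60.29 dB(A).
Σ 10^(L/10) = 5.399e+07 → L_total = 10·log₁₀(5.399e+07) = 77.32 dB(A).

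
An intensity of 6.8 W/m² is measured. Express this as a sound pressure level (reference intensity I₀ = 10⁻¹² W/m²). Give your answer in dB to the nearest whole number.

128 dB

L = 10·log₁₀(I/I₀) = 10·log₁₀(6.8/10⁻¹²) = 10·log₁₀(6.8×10^12).
L = 10·(0.8325 + 12) = 128.33 dB.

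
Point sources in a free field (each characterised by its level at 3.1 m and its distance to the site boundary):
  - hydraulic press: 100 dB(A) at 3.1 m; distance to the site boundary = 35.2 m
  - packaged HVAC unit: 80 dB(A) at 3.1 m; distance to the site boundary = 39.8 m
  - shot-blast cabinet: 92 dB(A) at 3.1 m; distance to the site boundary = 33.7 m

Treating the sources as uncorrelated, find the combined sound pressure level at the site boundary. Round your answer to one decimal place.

Apply inverse-square spreading to bring every level to the receiver, then sum 10^(L/10).
hydraulic press: 100 − 20·log₁₀(35.2/3.1) = 100 − 21.10 = 78.90 dB(A).
packaged HVAC unit: 80 − 20·log₁₀(39.8/3.1) = 80 − 22.17 = 57.83 dB(A).
shot-blast cabinet: 92 − 20·log₁₀(33.7/3.1) = 92 − 20.73 = 71.27 dB(A).
Σ 10^(L/10) = 9.158e+07 → L_total = 10·log₁₀(9.158e+07) = 79.62 dB(A).

79.6 dB(A)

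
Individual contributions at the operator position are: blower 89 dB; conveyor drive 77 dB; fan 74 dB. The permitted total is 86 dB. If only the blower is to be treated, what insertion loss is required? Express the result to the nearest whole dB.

The untreated sources together contribute 10^(77/10) + 10^(74/10) = 7.524e+07, i.e. 78.76 dB.
The limit corresponds to 10^(86/10) = 3.981e+08; subtracting the fixed part leaves 3.229e+08 for the blower, i.e. 85.09 dB.
Required insertion loss = 89 − 85.09 = 3.91 dB.

4 dB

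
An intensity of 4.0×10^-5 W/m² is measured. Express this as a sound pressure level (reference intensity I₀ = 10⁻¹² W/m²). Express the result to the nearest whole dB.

76 dB

Dividing by I₀ shifts the exponent by 12: I/I₀ = 4.0×10^7.
L = 10·(0.6021 + 7) = 76.02 dB.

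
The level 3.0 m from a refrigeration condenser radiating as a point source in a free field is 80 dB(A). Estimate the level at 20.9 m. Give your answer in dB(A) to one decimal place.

Spherical spreading from a point source gives a 20·log₁₀(r₂/r₁) drop.
L₂ = 80 − 20·log₁₀(20.9/3.0) = 80 − 16.861 = 63.14 dB(A).

63.1 dB(A)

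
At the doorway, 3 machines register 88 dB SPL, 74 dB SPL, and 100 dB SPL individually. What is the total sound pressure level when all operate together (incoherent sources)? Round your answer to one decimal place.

100.3 dB SPL

Incoherent sources combine by intensity addition: L_total = 10·log₁₀(Σ 10^(L_i/10)).
Σ 10^(L/10) = 10^(88/10) + 10^(74/10) + 10^(100/10) = 1.066e+10.
L_total = 10·log₁₀(1.066e+10) = 100.28 dB SPL.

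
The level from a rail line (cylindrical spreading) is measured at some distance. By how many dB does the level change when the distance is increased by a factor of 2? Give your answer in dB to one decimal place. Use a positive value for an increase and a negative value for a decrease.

-3.0 dB

Line-source spreading: ΔL = −10·log₁₀(r₂/r₁).
ΔL = −10·log₁₀(2) = -3.01 dB.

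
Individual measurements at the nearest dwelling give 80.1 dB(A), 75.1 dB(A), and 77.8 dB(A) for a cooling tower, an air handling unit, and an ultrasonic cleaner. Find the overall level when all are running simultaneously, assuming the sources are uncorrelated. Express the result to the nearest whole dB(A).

Incoherent sources combine by intensity addition: L_total = 10·log₁₀(Σ 10^(L_i/10)).
Σ 10^(L/10) = 10^(80.1/10) + 10^(75.1/10) + 10^(77.8/10) = 1.949e+08.
L_total = 10·log₁₀(1.949e+08) = 82.90 dB(A).

83 dB(A)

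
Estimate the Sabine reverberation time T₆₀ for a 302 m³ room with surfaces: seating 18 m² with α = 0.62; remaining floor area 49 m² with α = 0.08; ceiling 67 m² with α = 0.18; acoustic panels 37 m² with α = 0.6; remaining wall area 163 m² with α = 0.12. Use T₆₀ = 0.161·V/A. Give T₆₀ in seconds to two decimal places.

0.71 s

Total absorption A = 18·0.62 + 49·0.08 + 67·0.18 + 37·0.6 + 163·0.12 = 68.90 m² sabins.
T₆₀ = 0.161·V/A = 0.161·302/68.90 = 0.706 s.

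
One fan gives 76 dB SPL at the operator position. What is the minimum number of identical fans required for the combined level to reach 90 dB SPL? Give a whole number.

26

The shortfall is 90 − 76 = 14.0 dB, and N units add 10·log₁₀ N, so need 10·log₁₀ N ≥ 14.0.
N ≥ 10^(14.0/10) = 25.119, so N = 26.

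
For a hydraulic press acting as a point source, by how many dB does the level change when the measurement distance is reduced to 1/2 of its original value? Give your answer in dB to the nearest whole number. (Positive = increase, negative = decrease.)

With spherical spreading the level changes by −20·log₁₀(r₂/r₁).
ΔL = −20·log₁₀(0.5) = +6.02 dB.

+6 dB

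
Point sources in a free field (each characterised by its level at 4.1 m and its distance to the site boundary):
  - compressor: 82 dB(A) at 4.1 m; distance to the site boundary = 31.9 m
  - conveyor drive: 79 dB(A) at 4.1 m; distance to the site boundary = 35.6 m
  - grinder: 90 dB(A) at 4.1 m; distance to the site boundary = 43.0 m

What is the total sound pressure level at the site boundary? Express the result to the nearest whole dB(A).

71 dB(A)

Propagate each source to the receiver with L = L_ref − 20·log₁₀(r/r_ref), then add intensities.
compressor: 82 − 20·log₁₀(31.9/4.1) = 82 − 17.82 = 64.18 dB(A).
conveyor drive: 79 − 20·log₁₀(35.6/4.1) = 79 − 18.77 = 60.23 dB(A).
grinder: 90 − 20·log₁₀(43.0/4.1) = 90 − 20.41 = 69.59 dB(A).
Σ 10^(L/10) = 1.276e+07 → L_total = 10·log₁₀(1.276e+07) = 71.06 dB(A).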